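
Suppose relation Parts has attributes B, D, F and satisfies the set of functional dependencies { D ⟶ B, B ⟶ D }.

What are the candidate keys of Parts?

{B, F}, {D, F}

Attribute F never appears on the right-hand side of any dependency, so F must belong to every candidate key.
{F}⁺ = {F}, which is not all of the schema, so we must add further attributes.
{B, F}⁺: B→D adds D → {B, D, F}. Minimal: {F}⁺ = {F}; {B}⁺ = {B, D} — none reach the full schema.
{D, F}⁺: D→B adds B → {B, D, F}. Minimal: {F}⁺ = {F}; {D}⁺ = {B, D} — none reach the full schema.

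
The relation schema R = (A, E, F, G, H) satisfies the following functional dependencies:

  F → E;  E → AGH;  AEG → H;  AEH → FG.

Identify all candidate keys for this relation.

E, F

{E}⁺: E→AGH adds A, G, H; AEH→FG adds F → {A, E, F, G, H}.
{F}⁺: F→E adds E; E→AGH adds A, G, H → {A, E, F, G, H}.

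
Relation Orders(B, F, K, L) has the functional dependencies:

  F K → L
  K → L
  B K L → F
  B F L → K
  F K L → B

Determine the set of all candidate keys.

{B, K}⁺: K→L adds L; BKL→F adds F → {B, F, K, L}. Minimal: {K}⁺ = {K, L}; {B}⁺ = {B} — none reach the full schema.
{F, K}⁺: FK→L adds L; FKL→B adds B → {B, F, K, L}. Minimal: {K}⁺ = {K, L}; {F}⁺ = {F} — none reach the full schema.
{B, F, L}⁺: BFL→K adds K → {B, F, K, L}. Minimal: {F, L}⁺ = {F, L}; {B, L}⁺ = {B, L}; {B, F}⁺ = {B, F} — none reach the full schema.

BK; FK; BFL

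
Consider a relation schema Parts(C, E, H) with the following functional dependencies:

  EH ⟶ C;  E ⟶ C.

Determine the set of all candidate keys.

Attributes E, H never appear on any right-hand side, so every candidate key must contain {E, H}.
{E, H}⁺ = {C, E, H}, which is all of the schema, so {E, H} is the only candidate key.

(E, H)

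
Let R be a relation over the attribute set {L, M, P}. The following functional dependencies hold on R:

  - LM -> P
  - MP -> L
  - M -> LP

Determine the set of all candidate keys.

Attribute M never appears on the right-hand side of any dependency, so M must belong to every candidate key.
{M}⁺ = {L, M, P}, which is all of the schema, so {M} is the only candidate key.

(M)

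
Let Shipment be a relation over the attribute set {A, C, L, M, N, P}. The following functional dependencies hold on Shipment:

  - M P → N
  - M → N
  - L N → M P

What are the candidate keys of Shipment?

(A, C, L, M), (A, C, L, N)

Attributes A, C, L never appear on any right-hand side, so every candidate key must contain {A, C, L}.
{A, C, L}⁺ = {A, C, L}, which is not all of the schema, so we must add further attributes.
{A, C, L, M}⁺: M→N adds N; LN→MP adds P → {A, C, L, M, N, P}. Minimal: {C, L, M}⁺ = {C, L, M, N, P}; {A, L, M}⁺ = {A, L, M, N, P}; {A, C, M}⁺ = {A, C, M, N}; … — none reach the full schema.
{A, C, L, N}⁺: LN→MP adds M, P → {A, C, L, M, N, P}. Minimal: {C, L, N}⁺ = {C, L, M, N, P}; {A, L, N}⁺ = {A, L, M, N, P}; {A, C, N}⁺ = {A, C, N}; … — none reach the full schema.
Any other superkey contains one of these as a subset, so there are no further candidate keys.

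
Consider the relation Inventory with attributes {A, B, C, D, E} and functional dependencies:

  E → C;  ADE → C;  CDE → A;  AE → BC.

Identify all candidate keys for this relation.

Attributes D, E never appear on any right-hand side, so every candidate key must contain {D, E}.
{D, E}⁺ = {A, B, C, D, E}, which is all of the schema, so {D, E} is the only candidate key.

(D, E)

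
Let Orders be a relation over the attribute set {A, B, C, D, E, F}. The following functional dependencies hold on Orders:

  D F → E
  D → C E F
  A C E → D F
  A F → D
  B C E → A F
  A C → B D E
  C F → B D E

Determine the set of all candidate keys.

{D}, {A, C}, {A, F}, {C, F}, {B, C, E}

{D}⁺: D→CEF adds C, E, F; CF→BDE adds B; BCE→AF adds A → {A, B, C, D, E, F}.
{A, C}⁺: AC→BDE adds B, D, E; D→CEF adds F → {A, B, C, D, E, F}. Minimal: {C}⁺ = {C}; {A}⁺ = {A} — none reach the full schema.
{A, F}⁺: AF→D adds D; DF→E adds E; D→CEF adds C; AC→BDE adds B → {A, B, C, D, E, F}. Minimal: {F}⁺ = {F}; {A}⁺ = {A} — none reach the full schema.
{C, F}⁺: CF→BDE adds B, D, E; BCE→AF adds A → {A, B, C, D, E, F}. Minimal: {F}⁺ = {F}; {C}⁺ = {C} — none reach the full schema.
{B, C, E}⁺: BCE→AF adds A, F; AC→BDE adds D → {A, B, C, D, E, F}. Minimal: {C, E}⁺ = {C, E}; {B, E}⁺ = {B, E}; {B, C}⁺ = {B, C} — none reach the full schema.
Any other superkey contains one of these as a subset, so there are no further candidate keys.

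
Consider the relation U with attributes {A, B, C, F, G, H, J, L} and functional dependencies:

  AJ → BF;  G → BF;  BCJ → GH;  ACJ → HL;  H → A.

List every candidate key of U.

{A, C, J}⁺: AJ→BF adds B, F; BCJ→GH adds G, H; ACJ→HL adds L → {A, B, C, F, G, H, J, L}. Minimal: {C, J}⁺ = {C, J}; {A, J}⁺ = {A, B, F, J}; {A, C}⁺ = {A, C} — none reach the full schema.
{B, C, J}⁺: BCJ→GH adds G, H; H→A adds A; AJ→BF adds F; ACJ→HL adds L → {A, B, C, F, G, H, J, L}. Minimal: {C, J}⁺ = {C, J}; {B, J}⁺ = {B, J}; {B, C}⁺ = {B, C} — none reach the full schema.
{C, G, J}⁺: G→BF adds B, F; BCJ→GH adds H; H→A adds A; ACJ→HL adds L → {A, B, C, F, G, H, J, L}. Minimal: {G, J}⁺ = {B, F, G, J}; {C, J}⁺ = {C, J}; {C, G}⁺ = {B, C, F, G} — none reach the full schema.
{C, H, J}⁺: H→A adds A; AJ→BF adds B, F; BCJ→GH adds G; ACJ→HL adds L → {A, B, C, F, G, H, J, L}. Minimal: {H, J}⁺ = {A, B, F, H, J}; {C, J}⁺ = {C, J}; {C, H}⁺ = {A, C, H} — none reach the full schema.
Any other superkey contains one of these as a subset, so there are no further candidate keys.

(A, C, J), (B, C, J), (C, G, J), (C, H, J)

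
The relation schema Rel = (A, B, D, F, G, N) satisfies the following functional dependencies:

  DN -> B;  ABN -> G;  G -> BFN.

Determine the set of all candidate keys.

Attributes A, D never appear on any right-hand side, so every candidate key must contain {A, D}.
{A, D}⁺ = {A, D}, which is not all of the schema, so we must add further attributes.
{A, D, G}⁺: G→BFN adds B, F, N → {A, B, D, F, G, N}. Minimal: {D, G}⁺ = {B, D, F, G, N}; {A, G}⁺ = {A, B, F, G, N}; {A, D}⁺ = {A, D} — none reach the full schema.
{A, D, N}⁺: DN→B adds B; ABN→G adds G; G→BFN adds F → {A, B, D, F, G, N}. Minimal: {D, N}⁺ = {B, D, N}; {A, N}⁺ = {A, N}; {A, D}⁺ = {A, D} — none reach the full schema.
Any other superkey contains one of these as a subset, so there are no further candidate keys.

(A, D, G), (A, D, N)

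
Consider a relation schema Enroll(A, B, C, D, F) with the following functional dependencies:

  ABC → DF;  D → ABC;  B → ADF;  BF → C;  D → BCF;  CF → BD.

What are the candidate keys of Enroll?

{B}, {D}, {C, F}

{B}⁺: B→ADF adds A, D, F; BF→C adds C → {A, B, C, D, F}.
{D}⁺: D→ABC adds A, B, C; B→ADF adds F → {A, B, C, D, F}.
{C, F}⁺: CF→BD adds B, D; D→ABC adds A → {A, B, C, D, F}. Minimal: {F}⁺ = {F}; {C}⁺ = {C} — none reach the full schema.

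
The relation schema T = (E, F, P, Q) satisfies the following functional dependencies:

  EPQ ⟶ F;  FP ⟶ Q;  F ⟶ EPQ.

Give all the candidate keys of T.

{F}; {E, P, Q}

{F}⁺: F→EPQ adds E, P, Q → {E, F, P, Q}.
{E, P, Q}⁺: EPQ→F adds F → {E, F, P, Q}. Minimal: {P, Q}⁺ = {P, Q}; {E, Q}⁺ = {E, Q}; {E, P}⁺ = {E, P} — none reach the full schema.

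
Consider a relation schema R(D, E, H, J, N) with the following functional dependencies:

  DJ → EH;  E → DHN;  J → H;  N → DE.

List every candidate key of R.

Attribute J never appears on the right-hand side of any dependency, so J must belong to every candidate key.
{J}⁺ = {H, J}, which is not all of the schema, so we must add further attributes.
{D, J}⁺: DJ→EH adds E, H; E→DHN adds N → {D, E, H, J, N}. Minimal: {J}⁺ = {H, J}; {D}⁺ = {D} — none reach the full schema.
{E, J}⁺: E→DHN adds D, H, N → {D, E, H, J, N}. Minimal: {J}⁺ = {H, J}; {E}⁺ = {D, E, H, N} — none reach the full schema.
{J, N}⁺: J→H adds H; N→DE adds D, E → {D, E, H, J, N}. Minimal: {N}⁺ = {D, E, H, N}; {J}⁺ = {H, J} — none reach the full schema.
Any other superkey contains one of these as a subset, so there are no further candidate keys.

{D, J}; {E, J}; {J, N}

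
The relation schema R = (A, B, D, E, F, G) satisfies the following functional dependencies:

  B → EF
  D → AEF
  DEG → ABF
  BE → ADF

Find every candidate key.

Attribute G never appears on the right-hand side of any dependency, so G must belong to every candidate key.
{G}⁺ = {G}, which is not all of the schema, so we must add further attributes.
{B, G}⁺: B→EF adds E, F; BE→ADF adds A, D → {A, B, D, E, F, G}. Minimal: {G}⁺ = {G}; {B}⁺ = {A, B, D, E, F} — none reach the full schema.
{D, G}⁺: D→AEF adds A, E, F; DEG→ABF adds B → {A, B, D, E, F, G}. Minimal: {G}⁺ = {G}; {D}⁺ = {A, D, E, F} — none reach the full schema.
Any other superkey contains one of these as a subset, so there are no further candidate keys.

BG, DG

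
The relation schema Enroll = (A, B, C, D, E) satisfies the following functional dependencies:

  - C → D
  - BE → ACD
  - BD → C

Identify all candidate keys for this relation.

BE

{B, E}⁺: BE→ACD adds A, C, D → {A, B, C, D, E}. Minimal: {E}⁺ = {E}; {B}⁺ = {B} — none reach the full schema.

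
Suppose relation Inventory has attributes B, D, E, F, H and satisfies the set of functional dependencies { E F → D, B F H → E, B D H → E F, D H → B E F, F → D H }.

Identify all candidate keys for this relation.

{F}⁺: F→DH adds D, H; DH→BEF adds B, E → {B, D, E, F, H}.
{D, H}⁺: DH→BEF adds B, E, F → {B, D, E, F, H}. Minimal: {H}⁺ = {H}; {D}⁺ = {D} — none reach the full schema.
Any other superkey contains one of these as a subset, so there are no further candidate keys.

(F), (D, H)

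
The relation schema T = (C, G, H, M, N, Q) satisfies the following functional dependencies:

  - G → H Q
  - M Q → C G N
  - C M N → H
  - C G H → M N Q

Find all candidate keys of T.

{C, G}⁺: G→HQ adds H, Q; CGH→MNQ adds M, N → {C, G, H, M, N, Q}. Minimal: {G}⁺ = {G, H, Q}; {C}⁺ = {C} — none reach the full schema.
{G, M}⁺: G→HQ adds H, Q; MQ→CGN adds C, N → {C, G, H, M, N, Q}. Minimal: {M}⁺ = {M}; {G}⁺ = {G, H, Q} — none reach the full schema.
{M, Q}⁺: MQ→CGN adds C, G, N; CMN→H adds H → {C, G, H, M, N, Q}. Minimal: {Q}⁺ = {Q}; {M}⁺ = {M} — none reach the full schema.
Any other superkey contains one of these as a subset, so there are no further candidate keys.

{C, G}, {G, M}, {M, Q}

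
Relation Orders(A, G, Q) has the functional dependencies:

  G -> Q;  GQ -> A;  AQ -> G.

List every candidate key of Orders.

(G), (A, Q)

{G}⁺: G→Q adds Q; GQ→A adds A → {A, G, Q}.
{A, Q}⁺: AQ→G adds G → {A, G, Q}.
Any other superkey contains one of these as a subset, so there are no further candidate keys.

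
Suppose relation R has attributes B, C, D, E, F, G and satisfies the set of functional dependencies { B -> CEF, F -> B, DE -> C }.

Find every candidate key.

{B, D, G}; {D, F, G}

{B, D, G}⁺: B→CEF adds C, E, F → {B, C, D, E, F, G}. Minimal: {D, G}⁺ = {D, G}; {B, G}⁺ = {B, C, E, F, G}; {B, D}⁺ = {B, C, D, E, F} — none reach the full schema.
{D, F, G}⁺: F→B adds B; B→CEF adds C, E → {B, C, D, E, F, G}. Minimal: {F, G}⁺ = {B, C, E, F, G}; {D, G}⁺ = {D, G}; {D, F}⁺ = {B, C, D, E, F} — none reach the full schema.
Any other superkey contains one of these as a subset, so there are no further candidate keys.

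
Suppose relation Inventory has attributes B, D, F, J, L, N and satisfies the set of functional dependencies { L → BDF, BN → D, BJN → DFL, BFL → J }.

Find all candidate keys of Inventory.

(L, N); (B, J, N)

Attribute N never appears on the right-hand side of any dependency, so N must belong to every candidate key.
{N}⁺ = {N}, which is not all of the schema, so we must add further attributes.
{L, N}⁺: L→BDF adds B, D, F; BFL→J adds J → {B, D, F, J, L, N}. Minimal: {N}⁺ = {N}; {L}⁺ = {B, D, F, J, L} — none reach the full schema.
{B, J, N}⁺: BN→D adds D; BJN→DFL adds F, L → {B, D, F, J, L, N}. Minimal: {J, N}⁺ = {J, N}; {B, N}⁺ = {B, D, N}; {B, J}⁺ = {B, J} — none reach the full schema.
Any other superkey contains one of these as a subset, so there are no further candidate keys.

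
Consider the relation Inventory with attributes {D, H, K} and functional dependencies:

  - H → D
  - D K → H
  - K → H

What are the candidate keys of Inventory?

Attribute K never appears on the right-hand side of any dependency, so K must belong to every candidate key.
{K}⁺ = {D, H, K}, which is all of the schema, so {K} is the only candidate key.

{K}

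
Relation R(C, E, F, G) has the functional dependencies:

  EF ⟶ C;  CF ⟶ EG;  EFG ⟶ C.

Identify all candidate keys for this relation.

{C, F}, {E, F}

Attribute F never appears on the right-hand side of any dependency, so F must belong to every candidate key.
{F}⁺ = {F}, which is not all of the schema, so we must add further attributes.
{C, F}⁺: CF→EG adds E, G → {C, E, F, G}. Minimal: {F}⁺ = {F}; {C}⁺ = {C} — none reach the full schema.
{E, F}⁺: EF→C adds C; CF→EG adds G → {C, E, F, G}. Minimal: {F}⁺ = {F}; {E}⁺ = {E} — none reach the full schema.
Any other superkey contains one of these as a subset, so there are no further candidate keys.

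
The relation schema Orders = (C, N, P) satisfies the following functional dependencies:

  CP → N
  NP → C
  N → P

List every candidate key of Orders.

{N}, {C, P}

{N}⁺: N→P adds P; NP→C adds C → {C, N, P}.
{C, P}⁺: CP→N adds N → {C, N, P}. Minimal: {P}⁺ = {P}; {C}⁺ = {C} — none reach the full schema.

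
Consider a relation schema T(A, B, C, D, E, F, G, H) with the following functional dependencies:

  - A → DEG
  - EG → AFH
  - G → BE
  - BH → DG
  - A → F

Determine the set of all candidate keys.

{A, C}⁺: A→DEG adds D, E, G; EG→AFH adds F, H; G→BE adds B → {A, B, C, D, E, F, G, H}. Minimal: {C}⁺ = {C}; {A}⁺ = {A, B, D, E, F, G, H} — none reach the full schema.
{C, G}⁺: G→BE adds B, E; EG→AFH adds A, F, H; BH→DG adds D → {A, B, C, D, E, F, G, H}. Minimal: {G}⁺ = {A, B, D, E, F, G, H}; {C}⁺ = {C} — none reach the full schema.
{B, C, H}⁺: BH→DG adds D, G; G→BE adds E; EG→AFH adds A, F → {A, B, C, D, E, F, G, H}. Minimal: {C, H}⁺ = {C, H}; {B, H}⁺ = {A, B, D, E, F, G, H}; {B, C}⁺ = {B, C} — none reach the full schema.
Any other superkey contains one of these as a subset, so there are no further candidate keys.

{A, C}, {C, G}, {B, C, H}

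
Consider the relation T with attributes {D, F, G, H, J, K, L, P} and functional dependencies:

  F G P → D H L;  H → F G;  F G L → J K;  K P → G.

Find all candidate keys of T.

{H, P}; {F, G, P}; {F, K, P}

{H, P}⁺: H→FG adds F, G; FGP→DHL adds D, L; FGL→JK adds J, K → {D, F, G, H, J, K, L, P}.
{F, G, P}⁺: FGP→DHL adds D, H, L; FGL→JK adds J, K → {D, F, G, H, J, K, L, P}.
{F, K, P}⁺: KP→G adds G; FGP→DHL adds D, H, L; FGL→JK adds J → {D, F, G, H, J, K, L, P}.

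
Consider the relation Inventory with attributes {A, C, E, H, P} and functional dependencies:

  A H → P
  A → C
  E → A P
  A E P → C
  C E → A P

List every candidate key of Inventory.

(E, H)

{E, H}⁺: E→AP adds A, P; AEP→C adds C → {A, C, E, H, P}. Minimal: {H}⁺ = {H}; {E}⁺ = {A, C, E, P} — none reach the full schema.
No other minimal superkey exists.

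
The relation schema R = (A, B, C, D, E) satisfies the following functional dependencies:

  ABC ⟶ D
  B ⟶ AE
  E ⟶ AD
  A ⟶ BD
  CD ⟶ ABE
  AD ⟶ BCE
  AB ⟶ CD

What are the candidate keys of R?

A; B; E; CD

{A}⁺: A→BD adds B, D; AD→BCE adds C, E → {A, B, C, D, E}.
{B}⁺: B→AE adds A, E; E→AD adds D; AD→BCE adds C → {A, B, C, D, E}.
{E}⁺: E→AD adds A, D; A→BD adds B; AD→BCE adds C → {A, B, C, D, E}.
{C, D}⁺: CD→ABE adds A, B, E → {A, B, C, D, E}.
Any other superkey contains one of these as a subset, so there are no further candidate keys.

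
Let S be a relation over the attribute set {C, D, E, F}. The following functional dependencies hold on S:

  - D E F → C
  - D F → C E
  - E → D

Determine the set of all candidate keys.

{D, F}; {E, F}

Attribute F never appears on the right-hand side of any dependency, so F must belong to every candidate key.
{F}⁺ = {F}, which is not all of the schema, so we must add further attributes.
{D, F}⁺: DF→CE adds C, E → {C, D, E, F}. Minimal: {F}⁺ = {F}; {D}⁺ = {D} — none reach the full schema.
{E, F}⁺: E→D adds D; DEF→C adds C → {C, D, E, F}. Minimal: {F}⁺ = {F}; {E}⁺ = {D, E} — none reach the full schema.
Any other superkey contains one of these as a subset, so there are no further candidate keys.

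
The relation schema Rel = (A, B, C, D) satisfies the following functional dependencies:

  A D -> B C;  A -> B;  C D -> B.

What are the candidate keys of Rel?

Attributes A, D never appear on any right-hand side, so every candidate key must contain {A, D}.
{A, D}⁺ = {A, B, C, D}, which is all of the schema, so {A, D} is the only candidate key.

(A, D)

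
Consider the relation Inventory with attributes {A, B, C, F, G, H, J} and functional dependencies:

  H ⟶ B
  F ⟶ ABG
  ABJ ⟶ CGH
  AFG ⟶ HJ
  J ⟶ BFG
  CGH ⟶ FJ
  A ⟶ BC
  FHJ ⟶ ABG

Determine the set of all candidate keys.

{F}⁺: F→ABG adds A, B, G; AFG→HJ adds H, J; A→BC adds C → {A, B, C, F, G, H, J}.
{J}⁺: J→BFG adds B, F, G; F→ABG adds A; ABJ→CGH adds C, H → {A, B, C, F, G, H, J}.
{A, G, H}⁺: H→B adds B; A→BC adds C; CGH→FJ adds F, J → {A, B, C, F, G, H, J}. Minimal: {G, H}⁺ = {B, G, H}; {A, H}⁺ = {A, B, C, H}; {A, G}⁺ = {A, B, C, G} — none reach the full schema.
{C, G, H}⁺: H→B adds B; CGH→FJ adds F, J; FHJ→ABG adds A → {A, B, C, F, G, H, J}. Minimal: {G, H}⁺ = {B, G, H}; {C, H}⁺ = {B, C, H}; {C, G}⁺ = {C, G} — none reach the full schema.
Any other superkey contains one of these as a subset, so there are no further candidate keys.

{F}; {J}; {A, G, H}; {C, G, H}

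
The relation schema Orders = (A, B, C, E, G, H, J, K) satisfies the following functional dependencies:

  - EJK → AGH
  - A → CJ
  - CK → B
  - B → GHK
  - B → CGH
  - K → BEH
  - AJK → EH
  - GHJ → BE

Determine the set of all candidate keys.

{A, B}⁺: A→CJ adds C, J; B→GHK adds G, H, K; K→BEH adds E → {A, B, C, E, G, H, J, K}.
{A, K}⁺: A→CJ adds C, J; CK→B adds B; B→GHK adds G, H; K→BEH adds E → {A, B, C, E, G, H, J, K}.
{B, J}⁺: B→GHK adds G, H, K; B→CGH adds C; K→BEH adds E; EJK→AGH adds A → {A, B, C, E, G, H, J, K}.
{J, K}⁺: K→BEH adds B, E, H; EJK→AGH adds A, G; A→CJ adds C → {A, B, C, E, G, H, J, K}.
{A, G, H}⁺: A→CJ adds C, J; GHJ→BE adds B, E; B→GHK adds K → {A, B, C, E, G, H, J, K}.
{G, H, J}⁺: GHJ→BE adds B, E; B→GHK adds K; B→CGH adds C; EJK→AGH adds A → {A, B, C, E, G, H, J, K}.
Any other superkey contains one of these as a subset, so there are no further candidate keys.

AB, AK, BJ, JK, AGH, GHJ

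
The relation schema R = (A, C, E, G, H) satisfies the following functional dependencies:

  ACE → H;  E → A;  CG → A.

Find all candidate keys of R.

Attributes C, E, G never appear on any right-hand side, so every candidate key must contain {C, E, G}.
{C, E, G}⁺ = {A, C, E, G, H}, which is all of the schema, so {C, E, G} is the only candidate key.

{C, E, G}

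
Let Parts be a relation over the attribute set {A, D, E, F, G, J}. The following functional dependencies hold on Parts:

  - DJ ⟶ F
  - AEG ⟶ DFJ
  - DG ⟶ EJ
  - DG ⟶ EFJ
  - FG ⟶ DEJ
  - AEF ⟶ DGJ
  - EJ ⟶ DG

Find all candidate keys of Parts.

{A, D, G}, {A, E, F}, {A, E, G}, {A, E, J}, {A, F, G}

Attribute A never appears on the right-hand side of any dependency, so A must belong to every candidate key.
{A}⁺ = {A}, which is not all of the schema, so we must add further attributes.
{A, D, G}⁺: DG→EJ adds E, J; DG→EFJ adds F → {A, D, E, F, G, J}.
{A, E, F}⁺: AEF→DGJ adds D, G, J → {A, D, E, F, G, J}.
{A, E, G}⁺: AEG→DFJ adds D, F, J → {A, D, E, F, G, J}.
{A, E, J}⁺: EJ→DG adds D, G; DJ→F adds F → {A, D, E, F, G, J}.
{A, F, G}⁺: FG→DEJ adds D, E, J → {A, D, E, F, G, J}.
Any other superkey contains one of these as a subset, so there are no further candidate keys.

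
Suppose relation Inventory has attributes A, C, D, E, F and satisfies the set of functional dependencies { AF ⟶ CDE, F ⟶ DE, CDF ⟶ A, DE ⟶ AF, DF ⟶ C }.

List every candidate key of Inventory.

(F); (D, E)

{F}⁺: F→DE adds D, E; DE→AF adds A; DF→C adds C → {A, C, D, E, F}.
{D, E}⁺: DE→AF adds A, F; DF→C adds C → {A, C, D, E, F}. Minimal: {E}⁺ = {E}; {D}⁺ = {D} — none reach the full schema.
Any other superkey contains one of these as a subset, so there are no further candidate keys.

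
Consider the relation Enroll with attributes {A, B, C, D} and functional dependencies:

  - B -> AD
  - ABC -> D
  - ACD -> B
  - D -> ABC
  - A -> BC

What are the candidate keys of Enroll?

{A}, {B}, {D}

{A}⁺: A→BC adds B, C; B→AD adds D → {A, B, C, D}.
{B}⁺: B→AD adds A, D; D→ABC adds C → {A, B, C, D}.
{D}⁺: D→ABC adds A, B, C → {A, B, C, D}.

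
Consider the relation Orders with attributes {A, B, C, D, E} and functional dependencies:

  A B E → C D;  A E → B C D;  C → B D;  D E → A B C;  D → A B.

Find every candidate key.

Attribute E never appears on the right-hand side of any dependency, so E must belong to every candidate key.
{E}⁺ = {E}, which is not all of the schema, so we must add further attributes.
{A, E}⁺: AE→BCD adds B, C, D → {A, B, C, D, E}. Minimal: {E}⁺ = {E}; {A}⁺ = {A} — none reach the full schema.
{C, E}⁺: C→BD adds B, D; DE→ABC adds A → {A, B, C, D, E}. Minimal: {E}⁺ = {E}; {C}⁺ = {A, B, C, D} — none reach the full schema.
{D, E}⁺: DE→ABC adds A, B, C → {A, B, C, D, E}. Minimal: {E}⁺ = {E}; {D}⁺ = {A, B, D} — none reach the full schema.

(A, E); (C, E); (D, E)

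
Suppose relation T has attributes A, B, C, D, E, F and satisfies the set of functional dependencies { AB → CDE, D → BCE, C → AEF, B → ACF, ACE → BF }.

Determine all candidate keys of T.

B, C, D

{B}⁺: B→ACF adds A, C, F; AB→CDE adds D, E → {A, B, C, D, E, F}.
{C}⁺: C→AEF adds A, E, F; ACE→BF adds B; AB→CDE adds D → {A, B, C, D, E, F}.
{D}⁺: D→BCE adds B, C, E; C→AEF adds A, F → {A, B, C, D, E, F}.
Any other superkey contains one of these as a subset, so there are no further candidate keys.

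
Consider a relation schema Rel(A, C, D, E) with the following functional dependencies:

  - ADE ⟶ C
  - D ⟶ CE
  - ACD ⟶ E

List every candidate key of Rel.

Attributes A, D never appear on any right-hand side, so every candidate key must contain {A, D}.
{A, D}⁺ = {A, C, D, E}, which is all of the schema, so {A, D} is the only candidate key.

{A, D}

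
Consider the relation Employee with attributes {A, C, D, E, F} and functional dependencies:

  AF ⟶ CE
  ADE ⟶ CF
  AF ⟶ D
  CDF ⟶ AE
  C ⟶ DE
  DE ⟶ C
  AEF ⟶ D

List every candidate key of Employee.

AC, AF, CF, ADE, DEF

{A, C}⁺: C→DE adds D, E; ADE→CF adds F → {A, C, D, E, F}. Minimal: {C}⁺ = {C, D, E}; {A}⁺ = {A} — none reach the full schema.
{A, F}⁺: AF→CE adds C, E; AF→D adds D → {A, C, D, E, F}. Minimal: {F}⁺ = {F}; {A}⁺ = {A} — none reach the full schema.
{C, F}⁺: C→DE adds D, E; CDF→AE adds A → {A, C, D, E, F}. Minimal: {F}⁺ = {F}; {C}⁺ = {C, D, E} — none reach the full schema.
{A, D, E}⁺: ADE→CF adds C, F → {A, C, D, E, F}. Minimal: {D, E}⁺ = {C, D, E}; {A, E}⁺ = {A, E}; {A, D}⁺ = {A, D} — none reach the full schema.
{D, E, F}⁺: DE→C adds C; CDF→AE adds A → {A, C, D, E, F}. Minimal: {E, F}⁺ = {E, F}; {D, F}⁺ = {D, F}; {D, E}⁺ = {C, D, E} — none reach the full schema.
Any other superkey contains one of these as a subset, so there are no further candidate keys.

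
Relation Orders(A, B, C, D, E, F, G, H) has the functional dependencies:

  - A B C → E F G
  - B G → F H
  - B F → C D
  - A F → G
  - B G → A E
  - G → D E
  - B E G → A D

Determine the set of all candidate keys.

{B, G}⁺: BG→FH adds F, H; BF→CD adds C, D; BG→AE adds A, E → {A, B, C, D, E, F, G, H}. Minimal: {G}⁺ = {D, E, G}; {B}⁺ = {B} — none reach the full schema.
{A, B, C}⁺: ABC→EFG adds E, F, G; BG→FH adds H; BF→CD adds D → {A, B, C, D, E, F, G, H}. Minimal: {B, C}⁺ = {B, C}; {A, C}⁺ = {A, C}; {A, B}⁺ = {A, B} — none reach the full schema.
{A, B, F}⁺: BF→CD adds C, D; AF→G adds G; BG→AE adds E; BG→FH adds H → {A, B, C, D, E, F, G, H}. Minimal: {B, F}⁺ = {B, C, D, F}; {A, F}⁺ = {A, D, E, F, G}; {A, B}⁺ = {A, B} — none reach the full schema.
Any other superkey contains one of these as a subset, so there are no further candidate keys.

{B, G}; {A, B, C}; {A, B, F}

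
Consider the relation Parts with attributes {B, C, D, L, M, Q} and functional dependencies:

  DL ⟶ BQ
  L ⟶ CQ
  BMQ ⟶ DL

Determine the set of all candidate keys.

Attribute M never appears on the right-hand side of any dependency, so M must belong to every candidate key.
{M}⁺ = {M}, which is not all of the schema, so we must add further attributes.
{B, L, M}⁺: L→CQ adds C, Q; BMQ→DL adds D → {B, C, D, L, M, Q}. Minimal: {L, M}⁺ = {C, L, M, Q}; {B, M}⁺ = {B, M}; {B, L}⁺ = {B, C, L, Q} — none reach the full schema.
{B, M, Q}⁺: BMQ→DL adds D, L; L→CQ adds C → {B, C, D, L, M, Q}. Minimal: {M, Q}⁺ = {M, Q}; {B, Q}⁺ = {B, Q}; {B, M}⁺ = {B, M} — none reach the full schema.
{D, L, M}⁺: DL→BQ adds B, Q; L→CQ adds C → {B, C, D, L, M, Q}. Minimal: {L, M}⁺ = {C, L, M, Q}; {D, M}⁺ = {D, M}; {D, L}⁺ = {B, C, D, L, Q} — none reach the full schema.
Any other superkey contains one of these as a subset, so there are no further candidate keys.

{B, L, M}, {B, M, Q}, {D, L, M}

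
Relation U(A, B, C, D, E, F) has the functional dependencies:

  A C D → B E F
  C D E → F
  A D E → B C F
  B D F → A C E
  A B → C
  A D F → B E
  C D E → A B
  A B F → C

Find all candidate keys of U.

Attribute D never appears on the right-hand side of any dependency, so D must belong to every candidate key.
{D}⁺ = {D}, which is not all of the schema, so we must add further attributes.
{A, B, D}⁺: AB→C adds C; ACD→BEF adds E, F → {A, B, C, D, E, F}. Minimal: {B, D}⁺ = {B, D}; {A, D}⁺ = {A, D}; {A, B}⁺ = {A, B, C} — none reach the full schema.
{A, C, D}⁺: ACD→BEF adds B, E, F → {A, B, C, D, E, F}. Minimal: {C, D}⁺ = {C, D}; {A, D}⁺ = {A, D}; {A, C}⁺ = {A, C} — none reach the full schema.
{A, D, E}⁺: ADE→BCF adds B, C, F → {A, B, C, D, E, F}. Minimal: {D, E}⁺ = {D, E}; {A, E}⁺ = {A, E}; {A, D}⁺ = {A, D} — none reach the full schema.
{A, D, F}⁺: ADF→BE adds B, E; ABF→C adds C → {A, B, C, D, E, F}. Minimal: {D, F}⁺ = {D, F}; {A, F}⁺ = {A, F}; {A, D}⁺ = {A, D} — none reach the full schema.
{B, D, F}⁺: BDF→ACE adds A, C, E → {A, B, C, D, E, F}. Minimal: {D, F}⁺ = {D, F}; {B, F}⁺ = {B, F}; {B, D}⁺ = {B, D} — none reach the full schema.
{C, D, E}⁺: CDE→F adds F; CDE→AB adds A, B → {A, B, C, D, E, F}. Minimal: {D, E}⁺ = {D, E}; {C, E}⁺ = {C, E}; {C, D}⁺ = {C, D} — none reach the full schema.

(A, B, D); (A, C, D); (A, D, E); (A, D, F); (B, D, F); (C, D, E)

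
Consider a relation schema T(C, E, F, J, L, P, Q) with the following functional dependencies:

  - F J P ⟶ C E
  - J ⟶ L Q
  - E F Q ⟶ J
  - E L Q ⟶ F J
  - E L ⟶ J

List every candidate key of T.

Attribute P never appears on the right-hand side of any dependency, so P must belong to every candidate key.
{P}⁺ = {P}, which is not all of the schema, so we must add further attributes.
{E, J, P}⁺: J→LQ adds L, Q; ELQ→FJ adds F; FJP→CE adds C → {C, E, F, J, L, P, Q}. Minimal: {J, P}⁺ = {J, L, P, Q}; {E, P}⁺ = {E, P}; {E, J}⁺ = {E, F, J, L, Q} — none reach the full schema.
{E, L, P}⁺: EL→J adds J; J→LQ adds Q; ELQ→FJ adds F; FJP→CE adds C → {C, E, F, J, L, P, Q}. Minimal: {L, P}⁺ = {L, P}; {E, P}⁺ = {E, P}; {E, L}⁺ = {E, F, J, L, Q} — none reach the full schema.
{F, J, P}⁺: FJP→CE adds C, E; J→LQ adds L, Q → {C, E, F, J, L, P, Q}. Minimal: {J, P}⁺ = {J, L, P, Q}; {F, P}⁺ = {F, P}; {F, J}⁺ = {F, J, L, Q} — none reach the full schema.
{E, F, P, Q}⁺: EFQ→J adds J; FJP→CE adds C; J→LQ adds L → {C, E, F, J, L, P, Q}. Minimal: {F, P, Q}⁺ = {F, P, Q}; {E, P, Q}⁺ = {E, P, Q}; {E, F, Q}⁺ = {E, F, J, L, Q}; … — none reach the full schema.

(E, J, P), (E, L, P), (F, J, P), (E, F, P, Q)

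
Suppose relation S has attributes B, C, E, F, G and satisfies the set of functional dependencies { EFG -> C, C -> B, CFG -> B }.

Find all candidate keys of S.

{E, F, G}

{E, F, G}⁺: EFG→C adds C; C→B adds B → {B, C, E, F, G}. Minimal: {F, G}⁺ = {F, G}; {E, G}⁺ = {E, G}; {E, F}⁺ = {E, F} — none reach the full schema.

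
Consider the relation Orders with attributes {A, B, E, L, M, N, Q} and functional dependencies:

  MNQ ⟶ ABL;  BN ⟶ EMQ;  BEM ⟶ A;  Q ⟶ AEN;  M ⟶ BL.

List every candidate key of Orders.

{B, N}⁺: BN→EMQ adds E, M, Q; BEM→A adds A; M→BL adds L → {A, B, E, L, M, N, Q}. Minimal: {N}⁺ = {N}; {B}⁺ = {B} — none reach the full schema.
{B, Q}⁺: Q→AEN adds A, E, N; BN→EMQ adds M; M→BL adds L → {A, B, E, L, M, N, Q}. Minimal: {Q}⁺ = {A, E, N, Q}; {B}⁺ = {B} — none reach the full schema.
{M, N}⁺: M→BL adds B, L; BN→EMQ adds E, Q; BEM→A adds A → {A, B, E, L, M, N, Q}. Minimal: {N}⁺ = {N}; {M}⁺ = {B, L, M} — none reach the full schema.
{M, Q}⁺: Q→AEN adds A, E, N; M→BL adds B, L → {A, B, E, L, M, N, Q}. Minimal: {Q}⁺ = {A, E, N, Q}; {M}⁺ = {B, L, M} — none reach the full schema.

{B, N}, {B, Q}, {M, N}, {M, Q}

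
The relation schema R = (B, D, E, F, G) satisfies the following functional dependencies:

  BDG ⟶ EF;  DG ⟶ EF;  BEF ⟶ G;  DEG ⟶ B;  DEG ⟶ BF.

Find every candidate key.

DG, BDEF

Attribute D never appears on the right-hand side of any dependency, so D must belong to every candidate key.
{D}⁺ = {D}, which is not all of the schema, so we must add further attributes.
{D, G}⁺: DG→EF adds E, F; DEG→B adds B → {B, D, E, F, G}. Minimal: {G}⁺ = {G}; {D}⁺ = {D} — none reach the full schema.
{B, D, E, F}⁺: BEF→G adds G → {B, D, E, F, G}. Minimal: {D, E, F}⁺ = {D, E, F}; {B, E, F}⁺ = {B, E, F, G}; {B, D, F}⁺ = {B, D, F}; … — none reach the full schema.
Any other superkey contains one of these as a subset, so there are no further candidate keys.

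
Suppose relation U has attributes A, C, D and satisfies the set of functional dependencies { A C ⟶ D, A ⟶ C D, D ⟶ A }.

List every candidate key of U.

A, D

{A}⁺: A→CD adds C, D → {A, C, D}.
{D}⁺: D→A adds A; A→CD adds C → {A, C, D}.
Any other superkey contains one of these as a subset, so there are no further candidate keys.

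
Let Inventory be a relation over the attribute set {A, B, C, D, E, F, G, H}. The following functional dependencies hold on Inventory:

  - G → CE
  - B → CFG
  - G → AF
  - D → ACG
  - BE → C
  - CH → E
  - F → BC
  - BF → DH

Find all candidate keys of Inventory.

{B}⁺: B→CFG adds C, F, G; G→AF adds A; BF→DH adds D, H; G→CE adds E → {A, B, C, D, E, F, G, H}.
{D}⁺: D→ACG adds A, C, G; G→CE adds E; G→AF adds F; F→BC adds B; BF→DH adds H → {A, B, C, D, E, F, G, H}.
{F}⁺: F→BC adds B, C; BF→DH adds D, H; B→CFG adds G; G→AF adds A; CH→E adds E → {A, B, C, D, E, F, G, H}.
{G}⁺: G→CE adds C, E; G→AF adds A, F; F→BC adds B; BF→DH adds D, H → {A, B, C, D, E, F, G, H}.
Any other superkey contains one of these as a subset, so there are no further candidate keys.

{B}, {D}, {F}, {G}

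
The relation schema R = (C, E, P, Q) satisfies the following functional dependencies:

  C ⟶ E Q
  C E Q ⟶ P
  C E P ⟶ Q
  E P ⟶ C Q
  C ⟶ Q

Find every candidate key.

{C}⁺: C→EQ adds E, Q; CEQ→P adds P → {C, E, P, Q}.
{E, P}⁺: EP→CQ adds C, Q → {C, E, P, Q}. Minimal: {P}⁺ = {P}; {E}⁺ = {E} — none reach the full schema.

(C); (E, P)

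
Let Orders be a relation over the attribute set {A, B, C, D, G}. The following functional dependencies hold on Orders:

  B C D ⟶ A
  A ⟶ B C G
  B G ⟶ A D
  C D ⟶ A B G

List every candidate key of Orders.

{A}, {B, G}, {C, D}

{A}⁺: A→BCG adds B, C, G; BG→AD adds D → {A, B, C, D, G}.
{B, G}⁺: BG→AD adds A, D; A→BCG adds C → {A, B, C, D, G}. Minimal: {G}⁺ = {G}; {B}⁺ = {B} — none reach the full schema.
{C, D}⁺: CD→ABG adds A, B, G → {A, B, C, D, G}. Minimal: {D}⁺ = {D}; {C}⁺ = {C} — none reach the full schema.
Any other superkey contains one of these as a subset, so there are no further candidate keys.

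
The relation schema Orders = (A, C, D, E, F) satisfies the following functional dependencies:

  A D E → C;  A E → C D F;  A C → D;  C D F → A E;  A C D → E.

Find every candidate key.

{A, C}⁺: AC→D adds D; ACD→E adds E; AE→CDF adds F → {A, C, D, E, F}.
{A, E}⁺: AE→CDF adds C, D, F → {A, C, D, E, F}.
{C, D, F}⁺: CDF→AE adds A, E → {A, C, D, E, F}.
Any other superkey contains one of these as a subset, so there are no further candidate keys.

{A, C}; {A, E}; {C, D, F}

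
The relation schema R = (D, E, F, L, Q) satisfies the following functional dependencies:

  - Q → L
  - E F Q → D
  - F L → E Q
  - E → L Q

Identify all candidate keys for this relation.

{E, F}⁺: E→LQ adds L, Q; EFQ→D adds D → {D, E, F, L, Q}. Minimal: {F}⁺ = {F}; {E}⁺ = {E, L, Q} — none reach the full schema.
{F, L}⁺: FL→EQ adds E, Q; EFQ→D adds D → {D, E, F, L, Q}. Minimal: {L}⁺ = {L}; {F}⁺ = {F} — none reach the full schema.
{F, Q}⁺: Q→L adds L; FL→EQ adds E; EFQ→D adds D → {D, E, F, L, Q}. Minimal: {Q}⁺ = {L, Q}; {F}⁺ = {F} — none reach the full schema.

(E, F); (F, L); (F, Q)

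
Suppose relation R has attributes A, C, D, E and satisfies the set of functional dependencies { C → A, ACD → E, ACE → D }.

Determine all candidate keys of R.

Attribute C never appears on the right-hand side of any dependency, so C must belong to every candidate key.
{C}⁺ = {A, C}, which is not all of the schema, so we must add further attributes.
{C, D}⁺: C→A adds A; ACD→E adds E → {A, C, D, E}.
{C, E}⁺: C→A adds A; ACE→D adds D → {A, C, D, E}.

(C, D); (C, E)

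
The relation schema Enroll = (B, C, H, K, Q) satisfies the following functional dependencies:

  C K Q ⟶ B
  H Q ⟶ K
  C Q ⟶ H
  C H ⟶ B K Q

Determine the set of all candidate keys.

CH, CQ

Attribute C never appears on the right-hand side of any dependency, so C must belong to every candidate key.
{C}⁺ = {C}, which is not all of the schema, so we must add further attributes.
{C, H}⁺: CH→BKQ adds B, K, Q → {B, C, H, K, Q}. Minimal: {H}⁺ = {H}; {C}⁺ = {C} — none reach the full schema.
{C, Q}⁺: CQ→H adds H; CH→BKQ adds B, K → {B, C, H, K, Q}. Minimal: {Q}⁺ = {Q}; {C}⁺ = {C} — none reach the full schema.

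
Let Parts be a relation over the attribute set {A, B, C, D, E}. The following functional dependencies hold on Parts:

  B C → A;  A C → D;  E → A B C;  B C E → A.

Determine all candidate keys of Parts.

{E}⁺: E→ABC adds A, B, C; AC→D adds D → {A, B, C, D, E}.

(E)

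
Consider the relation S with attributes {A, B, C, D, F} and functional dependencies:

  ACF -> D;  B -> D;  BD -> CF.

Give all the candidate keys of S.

Attributes A, B never appear on any right-hand side, so every candidate key must contain {A, B}.
{A, B}⁺ = {A, B, C, D, F}, which is all of the schema, so {A, B} is the only candidate key.

(A, B)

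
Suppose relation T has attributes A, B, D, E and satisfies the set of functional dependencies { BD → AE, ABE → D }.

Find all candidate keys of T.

Attribute B never appears on the right-hand side of any dependency, so B must belong to every candidate key.
{B}⁺ = {B}, which is not all of the schema, so we must add further attributes.
{B, D}⁺: BD→AE adds A, E → {A, B, D, E}. Minimal: {D}⁺ = {D}; {B}⁺ = {B} — none reach the full schema.
{A, B, E}⁺: ABE→D adds D → {A, B, D, E}. Minimal: {B, E}⁺ = {B, E}; {A, E}⁺ = {A, E}; {A, B}⁺ = {A, B} — none reach the full schema.
Any other superkey contains one of these as a subset, so there are no further candidate keys.

BD, ABE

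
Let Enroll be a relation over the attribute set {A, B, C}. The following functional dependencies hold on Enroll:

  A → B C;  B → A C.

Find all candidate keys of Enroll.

{A}, {B}

{A}⁺: A→BC adds B, C → {A, B, C}.
{B}⁺: B→AC adds A, C → {A, B, C}.
Any other superkey contains one of these as a subset, so there are no further candidate keys.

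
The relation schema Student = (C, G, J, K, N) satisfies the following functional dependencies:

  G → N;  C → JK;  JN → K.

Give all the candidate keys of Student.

Attributes C, G never appear on any right-hand side, so every candidate key must contain {C, G}.
{C, G}⁺ = {C, G, J, K, N}, which is all of the schema, so {C, G} is the only candidate key.

{C, G}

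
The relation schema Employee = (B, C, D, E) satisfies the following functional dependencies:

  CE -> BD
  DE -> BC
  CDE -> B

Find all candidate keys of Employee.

{C, E}; {D, E}

Attribute E never appears on the right-hand side of any dependency, so E must belong to every candidate key.
{E}⁺ = {E}, which is not all of the schema, so we must add further attributes.
{C, E}⁺: CE→BD adds B, D → {B, C, D, E}. Minimal: {E}⁺ = {E}; {C}⁺ = {C} — none reach the full schema.
{D, E}⁺: DE→BC adds B, C → {B, C, D, E}. Minimal: {E}⁺ = {E}; {D}⁺ = {D} — none reach the full schema.
Any other superkey contains one of these as a subset, so there are no further candidate keys.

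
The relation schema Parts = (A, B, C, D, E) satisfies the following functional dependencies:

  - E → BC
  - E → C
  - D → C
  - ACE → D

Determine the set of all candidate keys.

{A, E}

Attributes A, E never appear on any right-hand side, so every candidate key must contain {A, E}.
{A, E}⁺ = {A, B, C, D, E}, which is all of the schema, so {A, E} is the only candidate key.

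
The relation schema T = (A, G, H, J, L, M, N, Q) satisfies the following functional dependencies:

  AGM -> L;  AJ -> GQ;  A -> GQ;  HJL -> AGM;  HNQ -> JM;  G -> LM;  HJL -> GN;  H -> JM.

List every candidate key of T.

(A, H), (G, H), (H, L)

Attribute H never appears on the right-hand side of any dependency, so H must belong to every candidate key.
{H}⁺ = {H, J, M}, which is not all of the schema, so we must add further attributes.
{A, H}⁺: A→GQ adds G, Q; G→LM adds L, M; H→JM adds J; HJL→GN adds N → {A, G, H, J, L, M, N, Q}. Minimal: {H}⁺ = {H, J, M}; {A}⁺ = {A, G, L, M, Q} — none reach the full schema.
{G, H}⁺: G→LM adds L, M; H→JM adds J; HJL→AGM adds A; HJL→GN adds N; AJ→GQ adds Q → {A, G, H, J, L, M, N, Q}. Minimal: {H}⁺ = {H, J, M}; {G}⁺ = {G, L, M} — none reach the full schema.
{H, L}⁺: H→JM adds J, M; HJL→AGM adds A, G; HJL→GN adds N; AJ→GQ adds Q → {A, G, H, J, L, M, N, Q}. Minimal: {L}⁺ = {L}; {H}⁺ = {H, J, M} — none reach the full schema.
Any other superkey contains one of these as a subset, so there are no further candidate keys.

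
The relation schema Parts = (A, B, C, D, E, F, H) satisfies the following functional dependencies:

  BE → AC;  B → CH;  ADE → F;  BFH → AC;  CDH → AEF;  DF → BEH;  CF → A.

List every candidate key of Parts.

{B, D}; {D, F}; {A, D, E}; {C, D, H}

Attribute D never appears on the right-hand side of any dependency, so D must belong to every candidate key.
{D}⁺ = {D}, which is not all of the schema, so we must add further attributes.
{B, D}⁺: B→CH adds C, H; CDH→AEF adds A, E, F → {A, B, C, D, E, F, H}. Minimal: {D}⁺ = {D}; {B}⁺ = {B, C, H} — none reach the full schema.
{D, F}⁺: DF→BEH adds B, E, H; BE→AC adds A, C → {A, B, C, D, E, F, H}. Minimal: {F}⁺ = {F}; {D}⁺ = {D} — none reach the full schema.
{A, D, E}⁺: ADE→F adds F; DF→BEH adds B, H; BE→AC adds C → {A, B, C, D, E, F, H}. Minimal: {D, E}⁺ = {D, E}; {A, E}⁺ = {A, E}; {A, D}⁺ = {A, D} — none reach the full schema.
{C, D, H}⁺: CDH→AEF adds A, E, F; DF→BEH adds B → {A, B, C, D, E, F, H}. Minimal: {D, H}⁺ = {D, H}; {C, H}⁺ = {C, H}; {C, D}⁺ = {C, D} — none reach the full schema.
Any other superkey contains one of these as a subset, so there are no further candidate keys.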